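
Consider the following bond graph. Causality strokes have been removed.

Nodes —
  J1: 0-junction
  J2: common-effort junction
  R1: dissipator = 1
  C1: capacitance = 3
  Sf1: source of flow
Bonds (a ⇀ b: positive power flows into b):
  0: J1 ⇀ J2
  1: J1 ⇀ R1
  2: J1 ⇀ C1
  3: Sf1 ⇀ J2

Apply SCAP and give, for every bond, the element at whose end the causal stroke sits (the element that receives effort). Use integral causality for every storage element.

β0 |J2
β1 |R1
β2 |J1
β3 |Sf1

b3 |Sf1  (Sf1: flow source, stroke at near end)
b0 |J2  (closing 0-jn rule on J2)
b2 |J1  (C1 integral (e out))
b1 |R1  (common-e at J1 fixed by 2)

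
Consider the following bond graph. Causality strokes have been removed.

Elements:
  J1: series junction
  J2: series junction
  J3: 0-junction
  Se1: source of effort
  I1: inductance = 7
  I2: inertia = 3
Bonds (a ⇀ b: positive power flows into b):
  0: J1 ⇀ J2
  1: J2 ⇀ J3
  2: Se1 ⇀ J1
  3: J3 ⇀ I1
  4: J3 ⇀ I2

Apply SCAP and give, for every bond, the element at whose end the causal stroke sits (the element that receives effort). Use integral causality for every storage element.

β2 stroke→J1  (source Se1 imposes e)
β0 stroke→J2  (closing 1-jn rule on J1)
β1 stroke→J3  (only one flow-in slot at J2)
β3 stroke→I1  (J3: bond 1 brought effort, rest push out)
β4 stroke→I2  (0-jn J3 has e-setter on 1)

b0 |J2
b1 |J3
b2 |J1
b3 |I1
b4 |I2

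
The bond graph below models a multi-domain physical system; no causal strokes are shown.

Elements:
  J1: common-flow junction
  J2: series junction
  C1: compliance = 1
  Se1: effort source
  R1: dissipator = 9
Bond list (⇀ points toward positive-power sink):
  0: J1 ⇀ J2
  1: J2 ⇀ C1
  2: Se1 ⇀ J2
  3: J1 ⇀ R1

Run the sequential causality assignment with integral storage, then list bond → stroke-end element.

#0 |J1
#1 |J2
#2 |J2
#3 |R1

b2 stroke at J2  (source Se1 imposes e)
b1 stroke at J2  (C1 outputs effort q/C1)
b0 stroke at J1  (J2 needs exactly one f-in)
b3 stroke at R1  (only one flow-in slot at J1)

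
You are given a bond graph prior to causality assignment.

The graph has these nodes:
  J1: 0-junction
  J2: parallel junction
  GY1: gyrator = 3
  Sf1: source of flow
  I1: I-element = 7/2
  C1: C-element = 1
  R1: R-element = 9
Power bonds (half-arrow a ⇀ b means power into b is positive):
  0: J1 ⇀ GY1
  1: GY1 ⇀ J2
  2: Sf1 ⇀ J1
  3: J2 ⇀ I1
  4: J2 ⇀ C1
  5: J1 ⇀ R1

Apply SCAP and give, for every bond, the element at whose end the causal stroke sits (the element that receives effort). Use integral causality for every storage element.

bond 0 stroke at GY1
bond 1 stroke at GY1
bond 2 stroke at Sf1
bond 3 stroke at I1
bond 4 stroke at J2
bond 5 stroke at J1

bond 2 stroke→Sf1  (Sf1 (Sf) sets flow on bond)
bond 3 stroke→I1  (prefer integral on I1)
bond 4 stroke→J2  (prefer integral on C1)
bond 1 stroke→GY1  (J2 effort already set via bond 4)
bond 0 stroke→GY1  (through GY1, causality inverts; strokes same side of GY1)
bond 5 stroke→J1  (only one effort-in slot at J1)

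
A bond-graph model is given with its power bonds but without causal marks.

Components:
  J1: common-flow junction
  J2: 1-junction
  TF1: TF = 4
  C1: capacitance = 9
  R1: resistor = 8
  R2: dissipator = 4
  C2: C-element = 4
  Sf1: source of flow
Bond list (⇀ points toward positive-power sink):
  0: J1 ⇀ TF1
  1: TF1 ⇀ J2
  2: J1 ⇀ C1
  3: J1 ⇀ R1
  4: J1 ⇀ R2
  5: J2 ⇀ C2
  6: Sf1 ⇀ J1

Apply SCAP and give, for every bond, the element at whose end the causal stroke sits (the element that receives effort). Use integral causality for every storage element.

β6 stroke→Sf1  (source Sf1 imposes f)
β0 stroke→J1  (J1 flow already set via bond 6)
β2 stroke→J1  (J1: bond 6 brought flow, rest push out)
β3 stroke→J1  (1-jn J1 has f-setter on 6)
β4 stroke→J1  (J1: bond 6 brought flow, rest push out)
β1 stroke→TF1  (through TF1, causality passes straight; one stroke at TF1)
β5 stroke→J2  (J2 flow already set via bond 1)

#0 stroke at J1
#1 stroke at TF1
#2 stroke at J1
#3 stroke at J1
#4 stroke at J1
#5 stroke at J2
#6 stroke at Sf1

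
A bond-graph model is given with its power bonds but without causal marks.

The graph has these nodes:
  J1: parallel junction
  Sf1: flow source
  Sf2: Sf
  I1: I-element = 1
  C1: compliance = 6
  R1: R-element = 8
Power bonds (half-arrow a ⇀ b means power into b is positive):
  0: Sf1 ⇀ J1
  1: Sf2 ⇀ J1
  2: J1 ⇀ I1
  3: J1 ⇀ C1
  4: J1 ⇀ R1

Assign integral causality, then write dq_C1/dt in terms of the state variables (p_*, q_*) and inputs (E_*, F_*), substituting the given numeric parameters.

#0 stroke→Sf1  (Sf1 fixes flow; stroke at Sf1)
#1 stroke→Sf2  (Sf2 fixes flow; stroke at Sf2)
#2 stroke→I1  (I1: I, integral causality)
#3 stroke→J1  (C1 outputs effort q/C1)
#4 stroke→R1  (0-jn J1 has e-setter on 3)

dq_C1/dt = F_Sf1 + F_Sf2 - p_I1 - q_C1/48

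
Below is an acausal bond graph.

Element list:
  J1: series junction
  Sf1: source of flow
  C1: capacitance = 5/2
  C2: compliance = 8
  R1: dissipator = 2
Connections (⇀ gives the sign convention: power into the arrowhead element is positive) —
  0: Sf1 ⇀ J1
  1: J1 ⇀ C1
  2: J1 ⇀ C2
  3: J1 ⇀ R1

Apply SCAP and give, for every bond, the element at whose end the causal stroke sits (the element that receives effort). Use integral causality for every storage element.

b0 stroke→Sf1
b1 stroke→J1
b2 stroke→J1
b3 stroke→J1

#0 stroke at Sf1  (Sf1: flow source, stroke at near end)
#1 stroke at J1  (common-f at J1 fixed by 0)
#2 stroke at J1  (J1: bond 0 brought flow, rest push out)
#3 stroke at J1  (J1 flow already set via bond 0)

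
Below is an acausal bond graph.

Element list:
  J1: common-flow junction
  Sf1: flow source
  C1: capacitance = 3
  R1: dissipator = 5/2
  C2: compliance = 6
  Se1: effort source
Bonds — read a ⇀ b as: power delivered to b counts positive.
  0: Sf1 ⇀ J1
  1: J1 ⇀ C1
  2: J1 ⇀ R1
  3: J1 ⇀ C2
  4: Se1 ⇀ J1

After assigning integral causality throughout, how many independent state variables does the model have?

bond 0 →Sf1  (Sf1 fixes flow; stroke at Sf1)
bond 4 →J1  (source Se1 imposes e)
bond 1 →J1  (J1 flow already set via bond 0)
bond 2 →J1  (common-f at J1 fixed by 0)
bond 3 →J1  (J1 flow already set via bond 0)

2  (C1, C2 all integral)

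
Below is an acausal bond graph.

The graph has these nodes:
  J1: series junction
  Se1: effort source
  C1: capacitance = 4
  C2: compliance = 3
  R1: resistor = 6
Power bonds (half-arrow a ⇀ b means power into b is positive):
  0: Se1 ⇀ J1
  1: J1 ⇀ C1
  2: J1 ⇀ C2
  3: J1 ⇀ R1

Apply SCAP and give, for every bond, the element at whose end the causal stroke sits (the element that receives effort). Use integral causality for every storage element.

b0 stroke→J1
b1 stroke→J1
b2 stroke→J1
b3 stroke→R1

β0 |J1  (Se1: effort source, stroke at far end)
β1 |J1  (C1 integral (e out))
β2 |J1  (C2 outputs effort q/C2)
β3 |R1  (only one flow-in slot at J1)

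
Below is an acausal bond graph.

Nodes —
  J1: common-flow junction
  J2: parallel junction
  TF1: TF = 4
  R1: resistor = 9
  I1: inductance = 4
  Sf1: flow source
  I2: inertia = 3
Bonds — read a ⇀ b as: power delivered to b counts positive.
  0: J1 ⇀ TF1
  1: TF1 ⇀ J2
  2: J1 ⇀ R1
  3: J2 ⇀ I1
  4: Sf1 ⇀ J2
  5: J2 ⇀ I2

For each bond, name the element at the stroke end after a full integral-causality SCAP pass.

β4 |Sf1  (source Sf1 imposes f)
β3 |I1  (I1 outputs flow p/I1)
β5 |I2  (prefer integral on I2)
β1 |J2  (closing 0-jn rule on J2)
β0 |TF1  (through TF1, causality passes straight; one stroke at TF1)
β2 |J1  (common-f at J1 fixed by 0)

#0 →TF1
#1 →J2
#2 →J1
#3 →I1
#4 →Sf1
#5 →I2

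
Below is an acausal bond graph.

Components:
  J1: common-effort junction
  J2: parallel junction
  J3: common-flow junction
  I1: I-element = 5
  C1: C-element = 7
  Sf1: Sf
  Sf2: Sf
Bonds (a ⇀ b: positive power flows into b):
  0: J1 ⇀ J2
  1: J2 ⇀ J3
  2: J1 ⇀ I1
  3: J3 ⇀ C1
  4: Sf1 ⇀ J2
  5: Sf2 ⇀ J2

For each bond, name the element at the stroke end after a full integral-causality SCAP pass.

b0 stroke at J1
b1 stroke at J2
b2 stroke at I1
b3 stroke at J3
b4 stroke at Sf1
b5 stroke at Sf2

#4 stroke→Sf1  (Sf1 (Sf) sets flow on bond)
#5 stroke→Sf2  (Sf2 fixes flow; stroke at Sf2)
#2 stroke→I1  (I1 integral (f out))
#0 stroke→J1  (closing 0-jn rule on J1)
#1 stroke→J2  (J2: last free bond brings effort in)
#3 stroke→J3  (J3: bond 1 brought flow, rest push out)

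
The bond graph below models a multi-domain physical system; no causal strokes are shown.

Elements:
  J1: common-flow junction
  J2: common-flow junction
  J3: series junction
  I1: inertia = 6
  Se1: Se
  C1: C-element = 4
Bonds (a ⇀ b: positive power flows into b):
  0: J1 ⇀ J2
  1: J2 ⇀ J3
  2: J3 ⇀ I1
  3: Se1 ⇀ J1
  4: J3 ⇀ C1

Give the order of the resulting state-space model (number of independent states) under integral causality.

β3 stroke→J1  (source Se1 imposes e)
β0 stroke→J2  (closing 1-jn rule on J1)
β1 stroke→J3  (J2: last free bond brings flow in)
β2 stroke→I1  (I1: I, integral causality)
β4 stroke→J3  (J3 flow already set via bond 2)

2  (C1, I1 all integral)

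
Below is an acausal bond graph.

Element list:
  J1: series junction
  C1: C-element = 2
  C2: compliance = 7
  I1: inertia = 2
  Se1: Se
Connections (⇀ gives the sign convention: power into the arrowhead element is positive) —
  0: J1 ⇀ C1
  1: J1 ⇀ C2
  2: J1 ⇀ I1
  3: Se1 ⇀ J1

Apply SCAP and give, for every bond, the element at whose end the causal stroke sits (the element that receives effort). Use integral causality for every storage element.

#3 |J1  (Se1 (Se) sets effort on bond)
#0 |J1  (C1: C, integral causality)
#1 |J1  (C2: C, integral causality)
#2 |I1  (only one flow-in slot at J1)

b0 |J1
b1 |J1
b2 |I1
b3 |J1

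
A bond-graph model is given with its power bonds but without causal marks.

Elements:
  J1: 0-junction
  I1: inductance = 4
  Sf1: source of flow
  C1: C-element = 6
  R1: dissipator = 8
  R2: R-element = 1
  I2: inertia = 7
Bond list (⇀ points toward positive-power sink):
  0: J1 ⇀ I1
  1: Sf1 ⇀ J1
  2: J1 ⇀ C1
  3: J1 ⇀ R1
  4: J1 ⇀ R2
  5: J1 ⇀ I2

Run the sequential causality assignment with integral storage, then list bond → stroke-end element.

#0 →I1
#1 →Sf1
#2 →J1
#3 →R1
#4 →R2
#5 →I2

#1 stroke at Sf1  (source Sf1 imposes f)
#0 stroke at I1  (I1 integral (f out))
#2 stroke at J1  (prefer integral on C1)
#3 stroke at R1  (J1 effort already set via bond 2)
#4 stroke at R2  (J1: bond 2 brought effort, rest push out)
#5 stroke at I2  (J1 effort already set via bond 2)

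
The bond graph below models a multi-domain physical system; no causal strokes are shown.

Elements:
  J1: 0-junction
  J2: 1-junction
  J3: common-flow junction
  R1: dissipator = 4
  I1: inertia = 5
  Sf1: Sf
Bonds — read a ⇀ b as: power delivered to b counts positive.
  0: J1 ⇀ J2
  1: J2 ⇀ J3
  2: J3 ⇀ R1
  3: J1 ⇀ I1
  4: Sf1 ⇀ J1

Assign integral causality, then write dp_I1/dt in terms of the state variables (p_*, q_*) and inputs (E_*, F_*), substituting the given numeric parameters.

dp_I1/dt = 4*F_Sf1 - 4*p_I1/5

b4 →Sf1  (Sf1 (Sf) sets flow on bond)
b3 →I1  (I1 outputs flow p/I1)
b0 →J1  (J1 needs exactly one e-in)
b1 →J2  (J2: bond 0 brought flow, rest push out)
b2 →J3  (J3: bond 1 brought flow, rest push out)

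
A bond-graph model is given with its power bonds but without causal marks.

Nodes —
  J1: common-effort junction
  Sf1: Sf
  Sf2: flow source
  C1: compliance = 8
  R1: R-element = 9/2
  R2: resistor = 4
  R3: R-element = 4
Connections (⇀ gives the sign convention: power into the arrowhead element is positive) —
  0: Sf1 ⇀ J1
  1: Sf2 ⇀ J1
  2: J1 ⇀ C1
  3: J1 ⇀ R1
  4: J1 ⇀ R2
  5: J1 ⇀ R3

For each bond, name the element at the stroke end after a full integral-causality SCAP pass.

bond 0 stroke→Sf1
bond 1 stroke→Sf2
bond 2 stroke→J1
bond 3 stroke→R1
bond 4 stroke→R2
bond 5 stroke→R3

#0 stroke→Sf1  (Sf1 fixes flow; stroke at Sf1)
#1 stroke→Sf2  (Sf2 (Sf) sets flow on bond)
#2 stroke→J1  (C1 outputs effort q/C1)
#3 stroke→R1  (J1 effort already set via bond 2)
#4 stroke→R2  (common-e at J1 fixed by 2)
#5 stroke→R3  (common-e at J1 fixed by 2)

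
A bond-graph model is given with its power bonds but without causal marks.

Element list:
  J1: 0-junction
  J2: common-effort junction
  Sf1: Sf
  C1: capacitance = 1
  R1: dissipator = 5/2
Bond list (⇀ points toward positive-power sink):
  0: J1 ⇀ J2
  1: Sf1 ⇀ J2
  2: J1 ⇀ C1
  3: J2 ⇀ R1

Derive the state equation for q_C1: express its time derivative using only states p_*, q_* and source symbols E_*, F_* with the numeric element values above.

bond 1 →Sf1  (Sf1 (Sf) sets flow on bond)
bond 2 →J1  (C1 outputs effort q/C1)
bond 0 →J2  (0-jn J1 has e-setter on 2)
bond 3 →R1  (J2 effort already set via bond 0)

dq_C1/dt = F_Sf1 - 2*q_C1/5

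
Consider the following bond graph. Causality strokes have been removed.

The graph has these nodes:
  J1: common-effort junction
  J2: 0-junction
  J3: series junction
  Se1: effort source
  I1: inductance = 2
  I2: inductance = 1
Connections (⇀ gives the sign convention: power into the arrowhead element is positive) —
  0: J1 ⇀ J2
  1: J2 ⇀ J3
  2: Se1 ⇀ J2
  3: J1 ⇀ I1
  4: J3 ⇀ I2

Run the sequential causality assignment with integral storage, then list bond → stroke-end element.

#2 →J2  (Se1 (Se) sets effort on bond)
#0 →J1  (J2 effort already set via bond 2)
#1 →J3  (J2 effort already set via bond 2)
#4 →I2  (closing 1-jn rule on J3)
#3 →I1  (0-jn J1 has e-setter on 0)

#0 stroke at J1
#1 stroke at J3
#2 stroke at J2
#3 stroke at I1
#4 stroke at I2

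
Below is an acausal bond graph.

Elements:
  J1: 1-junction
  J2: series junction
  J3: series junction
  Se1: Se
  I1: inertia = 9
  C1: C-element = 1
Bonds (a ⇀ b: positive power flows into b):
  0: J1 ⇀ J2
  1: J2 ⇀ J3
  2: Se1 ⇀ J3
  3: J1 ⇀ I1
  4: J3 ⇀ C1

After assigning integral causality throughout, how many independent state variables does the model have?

2  (C1, I1 all integral)

bond 2 |J3  (Se1: effort source, stroke at far end)
bond 3 |I1  (I1: I, integral causality)
bond 0 |J1  (1-jn J1 has f-setter on 3)
bond 1 |J2  (1-jn J2 has f-setter on 0)
bond 4 |J3  (J3: bond 1 brought flow, rest push out)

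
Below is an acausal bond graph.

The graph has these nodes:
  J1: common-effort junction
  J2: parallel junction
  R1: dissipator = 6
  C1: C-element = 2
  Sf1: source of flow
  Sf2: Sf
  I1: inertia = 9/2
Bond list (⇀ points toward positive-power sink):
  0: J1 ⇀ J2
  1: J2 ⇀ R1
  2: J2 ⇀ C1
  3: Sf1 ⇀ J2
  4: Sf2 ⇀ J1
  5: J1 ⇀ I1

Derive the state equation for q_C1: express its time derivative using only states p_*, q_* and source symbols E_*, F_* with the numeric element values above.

b3 stroke at Sf1  (source Sf1 imposes f)
b4 stroke at Sf2  (Sf2 (Sf) sets flow on bond)
b2 stroke at J2  (C1 integral (e out))
b0 stroke at J1  (J2 effort already set via bond 2)
b1 stroke at R1  (common-e at J2 fixed by 2)
b5 stroke at I1  (common-e at J1 fixed by 0)

dq_C1/dt = F_Sf1 + F_Sf2 - 2*p_I1/9 - q_C1/12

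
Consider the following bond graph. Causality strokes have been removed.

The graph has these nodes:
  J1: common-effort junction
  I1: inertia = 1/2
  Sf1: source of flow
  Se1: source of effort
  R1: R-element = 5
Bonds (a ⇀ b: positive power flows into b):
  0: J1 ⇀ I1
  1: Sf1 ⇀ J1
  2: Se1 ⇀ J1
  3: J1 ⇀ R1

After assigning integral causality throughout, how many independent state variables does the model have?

b1 →Sf1  (Sf1 (Sf) sets flow on bond)
b2 →J1  (Se1 fixes effort; stroke away)
b0 →I1  (common-e at J1 fixed by 2)
b3 →R1  (J1: bond 2 brought effort, rest push out)

1  (I1 all integral)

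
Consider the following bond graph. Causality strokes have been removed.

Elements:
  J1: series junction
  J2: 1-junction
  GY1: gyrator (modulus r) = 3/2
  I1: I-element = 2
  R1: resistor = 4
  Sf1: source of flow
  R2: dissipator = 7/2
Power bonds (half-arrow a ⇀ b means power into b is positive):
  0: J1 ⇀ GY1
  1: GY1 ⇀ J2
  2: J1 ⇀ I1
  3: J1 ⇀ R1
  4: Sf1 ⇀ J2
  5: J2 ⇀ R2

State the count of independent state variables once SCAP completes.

1  (I1 all integral)

b4 stroke at Sf1  (Sf1: flow source, stroke at near end)
b1 stroke at J2  (common-f at J2 fixed by 4)
b5 stroke at J2  (J2 flow already set via bond 4)
b0 stroke at J1  (GY GY1: same side as bond 1)
b2 stroke at I1  (prefer integral on I1)
b3 stroke at J1  (J1 flow already set via bond 2)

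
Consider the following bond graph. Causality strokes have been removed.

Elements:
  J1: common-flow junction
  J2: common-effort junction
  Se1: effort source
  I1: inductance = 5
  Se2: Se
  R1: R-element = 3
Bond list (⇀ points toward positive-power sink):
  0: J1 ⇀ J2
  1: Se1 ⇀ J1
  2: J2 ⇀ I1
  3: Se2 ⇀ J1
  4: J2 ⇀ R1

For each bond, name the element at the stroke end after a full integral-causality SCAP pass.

bond 0 →J2
bond 1 →J1
bond 2 →I1
bond 3 →J1
bond 4 →R1

bond 1 stroke at J1  (Se1 (Se) sets effort on bond)
bond 3 stroke at J1  (Se2: effort source, stroke at far end)
bond 0 stroke at J2  (J1 needs exactly one f-in)
bond 2 stroke at I1  (J2 effort already set via bond 0)
bond 4 stroke at R1  (0-jn J2 has e-setter on 0)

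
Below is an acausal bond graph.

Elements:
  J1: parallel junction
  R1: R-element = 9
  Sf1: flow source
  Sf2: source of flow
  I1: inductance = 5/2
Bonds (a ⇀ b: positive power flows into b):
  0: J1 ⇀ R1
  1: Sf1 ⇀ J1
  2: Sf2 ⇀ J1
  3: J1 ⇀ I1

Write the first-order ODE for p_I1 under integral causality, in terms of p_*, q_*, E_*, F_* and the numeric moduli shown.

b1 |Sf1  (source Sf1 imposes f)
b2 |Sf2  (source Sf2 imposes f)
b3 |I1  (prefer integral on I1)
b0 |J1  (J1: last free bond brings effort in)

dp_I1/dt = 9*F_Sf1 + 9*F_Sf2 - 18*p_I1/5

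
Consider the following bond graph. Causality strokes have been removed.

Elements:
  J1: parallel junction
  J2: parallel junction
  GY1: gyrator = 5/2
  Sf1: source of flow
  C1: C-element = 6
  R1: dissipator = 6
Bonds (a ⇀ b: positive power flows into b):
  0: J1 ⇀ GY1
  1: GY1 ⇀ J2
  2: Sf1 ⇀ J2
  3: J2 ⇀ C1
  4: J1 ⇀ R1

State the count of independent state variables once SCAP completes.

1  (C1 all integral)

bond 2 stroke→Sf1  (Sf1 (Sf) sets flow on bond)
bond 3 stroke→J2  (C1: C, integral causality)
bond 1 stroke→GY1  (J2 effort already set via bond 3)
bond 0 stroke→GY1  (through GY1, causality inverts; strokes same side of GY1)
bond 4 stroke→J1  (J1 needs exactly one e-in)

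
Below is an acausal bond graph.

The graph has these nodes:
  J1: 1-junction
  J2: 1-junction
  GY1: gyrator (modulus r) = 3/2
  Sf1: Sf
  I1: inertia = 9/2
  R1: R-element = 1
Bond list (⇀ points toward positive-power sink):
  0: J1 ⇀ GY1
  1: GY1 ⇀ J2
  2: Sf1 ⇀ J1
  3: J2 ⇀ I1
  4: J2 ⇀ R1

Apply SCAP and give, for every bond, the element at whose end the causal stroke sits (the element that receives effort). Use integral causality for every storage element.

b0 |J1
b1 |J2
b2 |Sf1
b3 |I1
b4 |J2

bond 2 stroke→Sf1  (Sf1: flow source, stroke at near end)
bond 0 stroke→J1  (common-f at J1 fixed by 2)
bond 1 stroke→J2  (GY1 both-in/both-out from 0)
bond 3 stroke→I1  (prefer integral on I1)
bond 4 stroke→J2  (common-f at J2 fixed by 3)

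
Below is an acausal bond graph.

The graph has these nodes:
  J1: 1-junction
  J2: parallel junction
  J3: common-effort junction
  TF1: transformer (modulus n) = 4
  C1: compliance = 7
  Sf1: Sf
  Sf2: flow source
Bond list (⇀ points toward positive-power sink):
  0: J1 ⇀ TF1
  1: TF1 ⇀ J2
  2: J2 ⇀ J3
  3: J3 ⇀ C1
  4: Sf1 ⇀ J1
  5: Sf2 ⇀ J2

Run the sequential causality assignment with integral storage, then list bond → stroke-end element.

b4 stroke at Sf1  (Sf1 fixes flow; stroke at Sf1)
b5 stroke at Sf2  (Sf2 (Sf) sets flow on bond)
b0 stroke at J1  (J1: bond 4 brought flow, rest push out)
b1 stroke at TF1  (through TF1, causality passes straight; one stroke at TF1)
b2 stroke at J2  (J2: last free bond brings effort in)
b3 stroke at J3  (closing 0-jn rule on J3)

β0 stroke→J1
β1 stroke→TF1
β2 stroke→J2
β3 stroke→J3
β4 stroke→Sf1
β5 stroke→Sf2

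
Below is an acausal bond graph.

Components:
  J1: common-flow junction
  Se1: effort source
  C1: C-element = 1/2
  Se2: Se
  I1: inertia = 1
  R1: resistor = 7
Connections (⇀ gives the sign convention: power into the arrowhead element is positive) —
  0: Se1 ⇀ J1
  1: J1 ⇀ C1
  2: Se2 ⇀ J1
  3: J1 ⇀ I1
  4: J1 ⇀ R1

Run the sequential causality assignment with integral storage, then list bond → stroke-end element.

#0 stroke at J1  (Se1 (Se) sets effort on bond)
#2 stroke at J1  (Se2: effort source, stroke at far end)
#1 stroke at J1  (C1 outputs effort q/C1)
#3 stroke at I1  (I1 outputs flow p/I1)
#4 stroke at J1  (1-jn J1 has f-setter on 3)

bond 0 |J1
bond 1 |J1
bond 2 |J1
bond 3 |I1
bond 4 |J1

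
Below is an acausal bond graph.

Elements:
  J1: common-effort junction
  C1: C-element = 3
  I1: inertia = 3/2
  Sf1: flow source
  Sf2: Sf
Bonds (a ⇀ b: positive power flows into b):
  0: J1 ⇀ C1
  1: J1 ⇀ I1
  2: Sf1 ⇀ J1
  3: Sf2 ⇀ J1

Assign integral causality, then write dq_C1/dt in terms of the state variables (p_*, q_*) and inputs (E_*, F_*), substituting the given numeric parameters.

dq_C1/dt = F_Sf1 + F_Sf2 - 2*p_I1/3

#2 stroke at Sf1  (Sf1 (Sf) sets flow on bond)
#3 stroke at Sf2  (Sf2: flow source, stroke at near end)
#0 stroke at J1  (prefer integral on C1)
#1 stroke at I1  (common-e at J1 fixed by 0)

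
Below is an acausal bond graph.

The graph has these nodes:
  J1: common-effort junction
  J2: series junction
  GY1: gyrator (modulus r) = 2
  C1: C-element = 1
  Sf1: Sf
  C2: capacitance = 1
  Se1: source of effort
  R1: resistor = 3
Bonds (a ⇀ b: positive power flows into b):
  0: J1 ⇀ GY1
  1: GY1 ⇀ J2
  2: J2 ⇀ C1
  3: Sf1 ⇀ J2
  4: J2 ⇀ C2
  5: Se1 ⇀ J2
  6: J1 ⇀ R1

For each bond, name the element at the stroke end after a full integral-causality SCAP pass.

bond 3 |Sf1  (source Sf1 imposes f)
bond 5 |J2  (source Se1 imposes e)
bond 1 |J2  (1-jn J2 has f-setter on 3)
bond 2 |J2  (1-jn J2 has f-setter on 3)
bond 4 |J2  (J2 flow already set via bond 3)
bond 0 |J1  (GY1: gyrator matches bond 1)
bond 6 |R1  (J1: bond 0 brought effort, rest push out)

#0 stroke→J1
#1 stroke→J2
#2 stroke→J2
#3 stroke→Sf1
#4 stroke→J2
#5 stroke→J2
#6 stroke→R1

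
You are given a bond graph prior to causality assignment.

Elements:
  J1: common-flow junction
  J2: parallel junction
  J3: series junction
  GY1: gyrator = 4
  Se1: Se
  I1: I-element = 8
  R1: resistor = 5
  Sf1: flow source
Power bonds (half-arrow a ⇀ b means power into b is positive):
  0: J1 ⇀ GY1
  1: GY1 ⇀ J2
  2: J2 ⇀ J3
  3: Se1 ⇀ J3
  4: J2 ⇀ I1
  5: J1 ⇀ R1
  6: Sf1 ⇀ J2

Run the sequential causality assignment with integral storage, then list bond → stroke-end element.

#0 stroke at GY1
#1 stroke at GY1
#2 stroke at J2
#3 stroke at J3
#4 stroke at I1
#5 stroke at J1
#6 stroke at Sf1

#3 →J3  (Se1 fixes effort; stroke away)
#6 →Sf1  (Sf1 (Sf) sets flow on bond)
#2 →J2  (J3 needs exactly one f-in)
#1 →GY1  (common-e at J2 fixed by 2)
#4 →I1  (common-e at J2 fixed by 2)
#0 →GY1  (GY GY1: same side as bond 1)
#5 →J1  (common-f at J1 fixed by 0)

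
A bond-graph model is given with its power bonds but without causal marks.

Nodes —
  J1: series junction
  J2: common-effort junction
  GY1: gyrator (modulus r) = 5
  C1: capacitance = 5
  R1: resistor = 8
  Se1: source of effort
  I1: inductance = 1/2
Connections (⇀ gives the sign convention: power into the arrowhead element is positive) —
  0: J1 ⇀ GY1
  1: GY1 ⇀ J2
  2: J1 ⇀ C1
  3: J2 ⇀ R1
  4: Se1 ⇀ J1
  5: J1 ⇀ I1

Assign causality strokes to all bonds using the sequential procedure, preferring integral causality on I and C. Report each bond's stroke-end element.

bond 4 |J1  (Se1 fixes effort; stroke away)
bond 2 |J1  (C1: C, integral causality)
bond 5 |I1  (I1 integral (f out))
bond 0 |J1  (J1 flow already set via bond 5)
bond 1 |J2  (through GY1, causality inverts; strokes same side of GY1)
bond 3 |R1  (common-e at J2 fixed by 1)

b0 stroke at J1
b1 stroke at J2
b2 stroke at J1
b3 stroke at R1
b4 stroke at J1
b5 stroke at I1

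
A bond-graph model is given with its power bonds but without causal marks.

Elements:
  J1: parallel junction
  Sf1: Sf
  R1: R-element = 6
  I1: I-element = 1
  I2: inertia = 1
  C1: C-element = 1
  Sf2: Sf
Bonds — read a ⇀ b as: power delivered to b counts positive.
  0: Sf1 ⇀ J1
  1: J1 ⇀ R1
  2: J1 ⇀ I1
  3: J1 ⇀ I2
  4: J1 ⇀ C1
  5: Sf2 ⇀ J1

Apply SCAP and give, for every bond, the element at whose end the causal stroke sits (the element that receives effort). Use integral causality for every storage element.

#0 →Sf1  (Sf1: flow source, stroke at near end)
#5 →Sf2  (Sf2: flow source, stroke at near end)
#2 →I1  (I1 outputs flow p/I1)
#3 →I2  (I2 integral (f out))
#4 →J1  (C1 outputs effort q/C1)
#1 →R1  (J1 effort already set via bond 4)

bond 0 →Sf1
bond 1 →R1
bond 2 →I1
bond 3 →I2
bond 4 →J1
bond 5 →Sf2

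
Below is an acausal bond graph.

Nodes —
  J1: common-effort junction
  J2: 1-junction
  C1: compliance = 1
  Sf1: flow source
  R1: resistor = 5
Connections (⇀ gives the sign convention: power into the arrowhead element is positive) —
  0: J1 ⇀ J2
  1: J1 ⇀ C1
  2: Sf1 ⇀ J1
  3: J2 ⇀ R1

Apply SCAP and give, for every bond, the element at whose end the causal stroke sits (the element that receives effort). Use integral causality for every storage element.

β2 stroke→Sf1  (Sf1 (Sf) sets flow on bond)
β1 stroke→J1  (prefer integral on C1)
β0 stroke→J2  (J1 effort already set via bond 1)
β3 stroke→R1  (J2 needs exactly one f-in)

#0 |J2
#1 |J1
#2 |Sf1
#3 |R1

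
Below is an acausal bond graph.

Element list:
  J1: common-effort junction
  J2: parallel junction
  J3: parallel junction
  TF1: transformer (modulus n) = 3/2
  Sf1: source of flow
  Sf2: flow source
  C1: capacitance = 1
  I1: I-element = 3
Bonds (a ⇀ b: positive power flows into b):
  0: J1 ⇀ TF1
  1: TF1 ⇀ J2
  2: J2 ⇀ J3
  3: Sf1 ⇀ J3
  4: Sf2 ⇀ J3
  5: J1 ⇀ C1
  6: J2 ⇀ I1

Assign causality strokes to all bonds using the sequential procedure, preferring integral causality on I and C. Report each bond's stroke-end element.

b0 →TF1
b1 →J2
b2 →J3
b3 →Sf1
b4 →Sf2
b5 →J1
b6 →I1

bond 3 stroke→Sf1  (Sf1: flow source, stroke at near end)
bond 4 stroke→Sf2  (Sf2 fixes flow; stroke at Sf2)
bond 2 stroke→J3  (only one effort-in slot at J3)
bond 5 stroke→J1  (prefer integral on C1)
bond 0 stroke→TF1  (0-jn J1 has e-setter on 5)
bond 1 stroke→J2  (TF1: transformer flips bond 0)
bond 6 stroke→I1  (0-jn J2 has e-setter on 1)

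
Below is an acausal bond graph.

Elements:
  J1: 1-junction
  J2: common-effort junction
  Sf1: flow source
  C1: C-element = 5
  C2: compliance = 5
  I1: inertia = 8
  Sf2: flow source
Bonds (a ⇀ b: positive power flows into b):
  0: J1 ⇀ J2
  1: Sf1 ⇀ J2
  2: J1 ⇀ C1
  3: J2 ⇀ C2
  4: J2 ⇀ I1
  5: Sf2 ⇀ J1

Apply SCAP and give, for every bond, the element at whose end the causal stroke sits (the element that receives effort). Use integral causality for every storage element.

bond 0 →J1
bond 1 →Sf1
bond 2 →J1
bond 3 →J2
bond 4 →I1
bond 5 →Sf2

#1 stroke at Sf1  (source Sf1 imposes f)
#5 stroke at Sf2  (Sf2 fixes flow; stroke at Sf2)
#0 stroke at J1  (J1 flow already set via bond 5)
#2 stroke at J1  (1-jn J1 has f-setter on 5)
#3 stroke at J2  (C2 integral (e out))
#4 stroke at I1  (J2 effort already set via bond 3)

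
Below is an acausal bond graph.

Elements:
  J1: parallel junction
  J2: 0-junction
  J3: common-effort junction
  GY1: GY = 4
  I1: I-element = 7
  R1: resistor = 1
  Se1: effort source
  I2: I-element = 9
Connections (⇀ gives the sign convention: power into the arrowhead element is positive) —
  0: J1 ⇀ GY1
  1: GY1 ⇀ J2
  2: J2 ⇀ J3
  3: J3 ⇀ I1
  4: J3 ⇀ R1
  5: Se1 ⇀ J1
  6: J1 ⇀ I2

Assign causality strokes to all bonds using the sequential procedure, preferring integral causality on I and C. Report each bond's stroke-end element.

b0 |GY1
b1 |GY1
b2 |J2
b3 |I1
b4 |J3
b5 |J1
b6 |I2

b5 →J1  (Se1: effort source, stroke at far end)
b0 →GY1  (J1 effort already set via bond 5)
b6 →I2  (common-e at J1 fixed by 5)
b1 →GY1  (GY GY1: same side as bond 0)
b2 →J2  (J2: last free bond brings effort in)
b3 →I1  (I1: I, integral causality)
b4 →J3  (J3 needs exactly one e-in)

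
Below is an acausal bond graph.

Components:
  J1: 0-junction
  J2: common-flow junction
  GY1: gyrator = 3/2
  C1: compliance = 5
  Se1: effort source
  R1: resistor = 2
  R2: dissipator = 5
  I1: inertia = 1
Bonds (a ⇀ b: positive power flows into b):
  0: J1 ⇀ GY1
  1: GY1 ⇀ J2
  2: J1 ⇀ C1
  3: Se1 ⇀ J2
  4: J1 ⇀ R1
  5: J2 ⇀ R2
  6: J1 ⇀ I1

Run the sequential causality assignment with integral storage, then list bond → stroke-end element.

bond 3 |J2  (Se1 fixes effort; stroke away)
bond 2 |J1  (C1 integral (e out))
bond 0 |GY1  (0-jn J1 has e-setter on 2)
bond 4 |R1  (common-e at J1 fixed by 2)
bond 6 |I1  (J1 effort already set via bond 2)
bond 1 |GY1  (GY GY1: same side as bond 0)
bond 5 |J2  (J2: bond 1 brought flow, rest push out)

β0 →GY1
β1 →GY1
β2 →J1
β3 →J2
β4 →R1
β5 →J2
β6 →I1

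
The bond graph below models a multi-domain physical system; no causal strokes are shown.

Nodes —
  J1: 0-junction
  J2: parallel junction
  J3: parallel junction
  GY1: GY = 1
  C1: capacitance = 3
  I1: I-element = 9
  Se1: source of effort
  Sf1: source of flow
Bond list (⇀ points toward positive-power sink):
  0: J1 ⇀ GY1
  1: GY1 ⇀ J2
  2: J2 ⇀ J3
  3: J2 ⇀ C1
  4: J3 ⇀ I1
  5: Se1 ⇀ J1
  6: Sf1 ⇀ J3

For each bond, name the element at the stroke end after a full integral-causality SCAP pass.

b0 stroke→GY1
b1 stroke→GY1
b2 stroke→J3
b3 stroke→J2
b4 stroke→I1
b5 stroke→J1
b6 stroke→Sf1

b5 |J1  (Se1 fixes effort; stroke away)
b6 |Sf1  (Sf1 fixes flow; stroke at Sf1)
b0 |GY1  (common-e at J1 fixed by 5)
b1 |GY1  (GY1 both-in/both-out from 0)
b3 |J2  (prefer integral on C1)
b2 |J3  (0-jn J2 has e-setter on 3)
b4 |I1  (0-jn J3 has e-setter on 2)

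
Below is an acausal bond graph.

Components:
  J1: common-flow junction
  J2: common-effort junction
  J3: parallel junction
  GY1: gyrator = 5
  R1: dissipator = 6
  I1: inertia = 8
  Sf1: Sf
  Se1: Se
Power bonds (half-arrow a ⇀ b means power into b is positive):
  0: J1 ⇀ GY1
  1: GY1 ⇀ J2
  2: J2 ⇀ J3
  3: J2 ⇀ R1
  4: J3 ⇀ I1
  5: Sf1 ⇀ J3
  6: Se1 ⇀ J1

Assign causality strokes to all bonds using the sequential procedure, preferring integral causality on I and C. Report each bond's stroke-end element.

bond 5 stroke at Sf1  (Sf1: flow source, stroke at near end)
bond 6 stroke at J1  (Se1 (Se) sets effort on bond)
bond 0 stroke at GY1  (only one flow-in slot at J1)
bond 1 stroke at GY1  (GY GY1: same side as bond 0)
bond 4 stroke at I1  (prefer integral on I1)
bond 2 stroke at J3  (only one effort-in slot at J3)
bond 3 stroke at J2  (closing 0-jn rule on J2)

#0 |GY1
#1 |GY1
#2 |J3
#3 |J2
#4 |I1
#5 |Sf1
#6 |J1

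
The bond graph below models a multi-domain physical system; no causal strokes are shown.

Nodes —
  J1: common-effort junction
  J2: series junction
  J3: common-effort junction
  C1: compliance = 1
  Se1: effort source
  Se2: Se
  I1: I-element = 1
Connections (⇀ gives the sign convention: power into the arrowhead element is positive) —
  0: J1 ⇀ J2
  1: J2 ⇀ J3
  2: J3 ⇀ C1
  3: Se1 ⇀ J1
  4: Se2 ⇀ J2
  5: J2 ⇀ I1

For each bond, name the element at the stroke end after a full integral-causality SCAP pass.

β3 →J1  (Se1 (Se) sets effort on bond)
β4 →J2  (Se2 fixes effort; stroke away)
β0 →J2  (common-e at J1 fixed by 3)
β2 →J3  (C1 outputs effort q/C1)
β1 →J2  (0-jn J3 has e-setter on 2)
β5 →I1  (J2 needs exactly one f-in)

β0 stroke at J2
β1 stroke at J2
β2 stroke at J3
β3 stroke at J1
β4 stroke at J2
β5 stroke at I1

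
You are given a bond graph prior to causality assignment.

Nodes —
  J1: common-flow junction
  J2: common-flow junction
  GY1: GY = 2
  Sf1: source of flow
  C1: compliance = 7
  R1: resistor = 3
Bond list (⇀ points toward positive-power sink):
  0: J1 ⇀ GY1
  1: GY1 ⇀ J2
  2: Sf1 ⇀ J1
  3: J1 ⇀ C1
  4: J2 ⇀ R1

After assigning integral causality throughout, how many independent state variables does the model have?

1  (C1 all integral)

β2 stroke→Sf1  (Sf1 (Sf) sets flow on bond)
β0 stroke→J1  (1-jn J1 has f-setter on 2)
β3 stroke→J1  (1-jn J1 has f-setter on 2)
β1 stroke→J2  (GY GY1: same side as bond 0)
β4 stroke→R1  (only one flow-in slot at J2)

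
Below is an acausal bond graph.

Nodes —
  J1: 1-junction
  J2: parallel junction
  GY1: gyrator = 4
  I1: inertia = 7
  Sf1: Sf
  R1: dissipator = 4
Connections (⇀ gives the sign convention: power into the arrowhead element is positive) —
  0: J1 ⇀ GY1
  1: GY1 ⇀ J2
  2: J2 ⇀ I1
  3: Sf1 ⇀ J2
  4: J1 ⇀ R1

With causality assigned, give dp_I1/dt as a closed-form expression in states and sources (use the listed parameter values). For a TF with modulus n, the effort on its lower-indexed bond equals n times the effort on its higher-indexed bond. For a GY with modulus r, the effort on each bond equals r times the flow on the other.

#3 stroke→Sf1  (source Sf1 imposes f)
#2 stroke→I1  (I1 integral (f out))
#1 stroke→J2  (closing 0-jn rule on J2)
#0 stroke→J1  (GY1 both-in/both-out from 1)
#4 stroke→R1  (J1: last free bond brings flow in)

dp_I1/dt = 4*F_Sf1 - 4*p_I1/7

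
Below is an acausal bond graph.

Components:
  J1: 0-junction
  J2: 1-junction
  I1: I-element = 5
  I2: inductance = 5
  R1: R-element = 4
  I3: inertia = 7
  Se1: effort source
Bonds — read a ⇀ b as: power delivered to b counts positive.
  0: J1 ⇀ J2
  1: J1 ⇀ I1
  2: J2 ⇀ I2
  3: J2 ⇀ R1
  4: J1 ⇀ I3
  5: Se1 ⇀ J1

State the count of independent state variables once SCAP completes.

b5 →J1  (Se1 fixes effort; stroke away)
b0 →J2  (common-e at J1 fixed by 5)
b1 →I1  (J1: bond 5 brought effort, rest push out)
b4 →I3  (common-e at J1 fixed by 5)
b2 →I2  (I2 outputs flow p/I2)
b3 →J2  (common-f at J2 fixed by 2)

3  (I1, I2, I3 all integral)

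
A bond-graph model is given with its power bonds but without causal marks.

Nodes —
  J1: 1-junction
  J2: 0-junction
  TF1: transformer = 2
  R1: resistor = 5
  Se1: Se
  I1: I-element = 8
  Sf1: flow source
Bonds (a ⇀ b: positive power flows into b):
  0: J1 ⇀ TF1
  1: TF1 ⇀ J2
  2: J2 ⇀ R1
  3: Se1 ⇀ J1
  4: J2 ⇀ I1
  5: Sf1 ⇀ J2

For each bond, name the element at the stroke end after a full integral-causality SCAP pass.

b0 |TF1
b1 |J2
b2 |R1
b3 |J1
b4 |I1
b5 |Sf1

#3 |J1  (Se1 (Se) sets effort on bond)
#5 |Sf1  (Sf1 (Sf) sets flow on bond)
#0 |TF1  (closing 1-jn rule on J1)
#1 |J2  (through TF1, causality passes straight; one stroke at TF1)
#2 |R1  (0-jn J2 has e-setter on 1)
#4 |I1  (J2: bond 1 brought effort, rest push out)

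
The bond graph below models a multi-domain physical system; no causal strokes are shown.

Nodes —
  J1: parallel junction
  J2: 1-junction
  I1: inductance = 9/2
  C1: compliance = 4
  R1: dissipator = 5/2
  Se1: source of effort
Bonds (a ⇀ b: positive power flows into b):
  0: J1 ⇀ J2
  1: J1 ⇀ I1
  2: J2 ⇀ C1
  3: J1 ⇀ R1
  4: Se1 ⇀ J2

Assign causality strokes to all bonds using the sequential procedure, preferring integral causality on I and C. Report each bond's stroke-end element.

β4 stroke→J2  (Se1: effort source, stroke at far end)
β1 stroke→I1  (I1 integral (f out))
β2 stroke→J2  (C1 integral (e out))
β0 stroke→J1  (closing 1-jn rule on J2)
β3 stroke→R1  (J1 effort already set via bond 0)

β0 stroke at J1
β1 stroke at I1
β2 stroke at J2
β3 stroke at R1
β4 stroke at J2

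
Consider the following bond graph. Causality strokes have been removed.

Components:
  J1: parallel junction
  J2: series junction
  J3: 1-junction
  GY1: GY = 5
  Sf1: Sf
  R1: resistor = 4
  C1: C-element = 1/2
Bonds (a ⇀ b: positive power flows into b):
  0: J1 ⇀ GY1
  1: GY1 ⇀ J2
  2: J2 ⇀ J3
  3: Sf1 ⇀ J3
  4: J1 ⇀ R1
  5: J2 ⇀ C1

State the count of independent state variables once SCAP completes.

1  (C1 all integral)

#3 →Sf1  (Sf1 fixes flow; stroke at Sf1)
#2 →J3  (J3 flow already set via bond 3)
#1 →J2  (J2 flow already set via bond 2)
#5 →J2  (common-f at J2 fixed by 2)
#0 →J1  (GY1: gyrator matches bond 1)
#4 →R1  (0-jn J1 has e-setter on 0)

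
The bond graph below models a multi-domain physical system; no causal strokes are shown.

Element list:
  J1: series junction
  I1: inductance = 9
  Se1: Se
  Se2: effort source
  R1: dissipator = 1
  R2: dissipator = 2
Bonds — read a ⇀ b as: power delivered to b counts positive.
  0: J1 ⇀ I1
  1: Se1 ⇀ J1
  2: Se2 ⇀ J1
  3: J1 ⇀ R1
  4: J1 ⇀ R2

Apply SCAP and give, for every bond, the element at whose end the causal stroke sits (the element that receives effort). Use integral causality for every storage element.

b0 stroke at I1
b1 stroke at J1
b2 stroke at J1
b3 stroke at J1
b4 stroke at J1

#1 stroke at J1  (Se1: effort source, stroke at far end)
#2 stroke at J1  (source Se2 imposes e)
#0 stroke at I1  (I1: I, integral causality)
#3 stroke at J1  (J1: bond 0 brought flow, rest push out)
#4 stroke at J1  (J1: bond 0 brought flow, rest push out)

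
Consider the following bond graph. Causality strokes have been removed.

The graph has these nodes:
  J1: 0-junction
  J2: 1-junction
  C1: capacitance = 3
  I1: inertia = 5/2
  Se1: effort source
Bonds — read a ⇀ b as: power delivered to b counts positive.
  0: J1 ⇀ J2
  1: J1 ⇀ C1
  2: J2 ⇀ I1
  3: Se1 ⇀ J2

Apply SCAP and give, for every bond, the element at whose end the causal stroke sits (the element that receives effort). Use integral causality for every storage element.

bond 0 stroke→J2
bond 1 stroke→J1
bond 2 stroke→I1
bond 3 stroke→J2

b3 stroke→J2  (Se1 (Se) sets effort on bond)
b1 stroke→J1  (C1 outputs effort q/C1)
b0 stroke→J2  (J1 effort already set via bond 1)
b2 stroke→I1  (J2 needs exactly one f-in)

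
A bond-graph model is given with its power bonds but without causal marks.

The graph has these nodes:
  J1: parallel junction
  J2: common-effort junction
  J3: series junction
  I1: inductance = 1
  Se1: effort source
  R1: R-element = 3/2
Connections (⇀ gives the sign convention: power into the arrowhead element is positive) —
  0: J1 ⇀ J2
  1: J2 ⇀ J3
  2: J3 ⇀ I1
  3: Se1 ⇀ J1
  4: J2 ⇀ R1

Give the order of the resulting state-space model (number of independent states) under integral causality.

1  (I1 all integral)

β3 →J1  (Se1 fixes effort; stroke away)
β0 →J2  (J1 effort already set via bond 3)
β1 →J3  (J2 effort already set via bond 0)
β4 →R1  (J2: bond 0 brought effort, rest push out)
β2 →I1  (only one flow-in slot at J3)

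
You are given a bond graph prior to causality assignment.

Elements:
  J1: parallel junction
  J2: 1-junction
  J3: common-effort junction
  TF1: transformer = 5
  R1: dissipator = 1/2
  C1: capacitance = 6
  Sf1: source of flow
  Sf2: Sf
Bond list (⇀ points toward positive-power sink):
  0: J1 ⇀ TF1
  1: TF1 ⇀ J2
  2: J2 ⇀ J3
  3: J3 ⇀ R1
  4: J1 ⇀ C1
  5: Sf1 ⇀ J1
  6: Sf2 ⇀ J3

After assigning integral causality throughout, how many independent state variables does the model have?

#5 |Sf1  (source Sf1 imposes f)
#6 |Sf2  (Sf2: flow source, stroke at near end)
#4 |J1  (prefer integral on C1)
#0 |TF1  (0-jn J1 has e-setter on 4)
#1 |J2  (TF1: transformer flips bond 0)
#2 |J3  (J2 needs exactly one f-in)
#3 |R1  (J3: bond 2 brought effort, rest push out)

1  (C1 all integral)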